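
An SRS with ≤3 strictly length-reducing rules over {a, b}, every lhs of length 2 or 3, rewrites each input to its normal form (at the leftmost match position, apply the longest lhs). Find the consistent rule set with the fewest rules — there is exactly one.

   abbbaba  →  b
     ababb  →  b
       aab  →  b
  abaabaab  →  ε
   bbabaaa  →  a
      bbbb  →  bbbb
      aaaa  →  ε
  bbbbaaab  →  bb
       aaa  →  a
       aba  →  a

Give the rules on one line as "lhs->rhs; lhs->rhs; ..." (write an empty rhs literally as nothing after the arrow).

  | abbbaba => bbaba => bba => b
  | ababb => abb => b
  | aab => b
  | abaabaab => aabaab => baab => ab => ε

aa->; ab->; ba->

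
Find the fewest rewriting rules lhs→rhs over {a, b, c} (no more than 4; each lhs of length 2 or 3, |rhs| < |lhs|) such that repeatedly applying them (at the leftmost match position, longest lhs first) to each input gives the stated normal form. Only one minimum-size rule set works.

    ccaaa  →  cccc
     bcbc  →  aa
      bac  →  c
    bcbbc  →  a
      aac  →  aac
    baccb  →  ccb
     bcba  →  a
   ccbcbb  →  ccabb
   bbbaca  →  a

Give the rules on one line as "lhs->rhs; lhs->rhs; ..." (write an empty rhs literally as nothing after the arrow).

  | ccaaa => cccc
  | bcbc => abc => aa
  | bac => c
  | bcbbc => abbc => aba => a

aaa->cc; ba->; bc->a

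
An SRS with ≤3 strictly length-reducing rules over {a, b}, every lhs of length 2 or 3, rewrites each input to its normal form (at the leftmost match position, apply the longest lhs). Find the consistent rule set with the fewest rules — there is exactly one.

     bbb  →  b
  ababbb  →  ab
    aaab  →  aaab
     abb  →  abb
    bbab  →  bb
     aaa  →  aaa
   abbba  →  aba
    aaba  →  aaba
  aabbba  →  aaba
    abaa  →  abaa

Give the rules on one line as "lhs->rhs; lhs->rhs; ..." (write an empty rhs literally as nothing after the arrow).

  | bbb => b
  | ababbb => abbb => ab
  | aaab
  | abb

bab->b; bbb->b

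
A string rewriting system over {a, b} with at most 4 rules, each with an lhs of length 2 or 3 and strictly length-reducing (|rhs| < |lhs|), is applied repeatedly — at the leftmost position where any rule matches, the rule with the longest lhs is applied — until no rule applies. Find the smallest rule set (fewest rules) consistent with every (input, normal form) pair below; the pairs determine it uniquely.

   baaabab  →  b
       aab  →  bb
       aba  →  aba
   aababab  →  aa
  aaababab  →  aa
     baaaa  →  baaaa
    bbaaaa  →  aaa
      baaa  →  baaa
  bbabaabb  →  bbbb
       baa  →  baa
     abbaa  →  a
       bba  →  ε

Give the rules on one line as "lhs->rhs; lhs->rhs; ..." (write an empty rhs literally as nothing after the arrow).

  | baaabab => babbab => aabab => bbab => b
  | aab => bb
  | aba
  | aababab => bbabab => bab => aa

aab->bb; abb->bb; bab->aa; bba->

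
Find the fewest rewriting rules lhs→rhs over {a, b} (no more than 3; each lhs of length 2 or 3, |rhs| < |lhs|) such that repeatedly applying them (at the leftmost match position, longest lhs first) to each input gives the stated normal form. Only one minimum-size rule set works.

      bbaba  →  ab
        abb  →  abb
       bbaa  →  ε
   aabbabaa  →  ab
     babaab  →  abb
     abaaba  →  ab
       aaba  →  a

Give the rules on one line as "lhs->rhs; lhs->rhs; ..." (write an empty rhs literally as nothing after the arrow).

  | bbaba => baba => aba => ab
  | abb
  | bbaa => baa => aa => ε
  | aabbabaa => bbabaa => babaa => abaa => aba => ab

aa->; aba->ab; ba->a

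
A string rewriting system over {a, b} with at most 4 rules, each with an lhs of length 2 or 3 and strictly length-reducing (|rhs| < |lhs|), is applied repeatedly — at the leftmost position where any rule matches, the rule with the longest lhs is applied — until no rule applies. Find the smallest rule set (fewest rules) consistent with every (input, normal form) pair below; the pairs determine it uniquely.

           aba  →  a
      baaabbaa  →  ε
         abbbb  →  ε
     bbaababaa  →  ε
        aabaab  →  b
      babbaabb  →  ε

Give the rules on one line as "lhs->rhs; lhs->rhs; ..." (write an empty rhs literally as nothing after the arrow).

  | aba => ba => a
  | baaabbaa => aaabbaa => abbaa => bbaa => aa => ε
  | abbbb => bbbb => bb => ε
  | bbaababaa => aababaa => babaa => abaa => baa => aa => ε

aa->; ab->b; ba->a; bb->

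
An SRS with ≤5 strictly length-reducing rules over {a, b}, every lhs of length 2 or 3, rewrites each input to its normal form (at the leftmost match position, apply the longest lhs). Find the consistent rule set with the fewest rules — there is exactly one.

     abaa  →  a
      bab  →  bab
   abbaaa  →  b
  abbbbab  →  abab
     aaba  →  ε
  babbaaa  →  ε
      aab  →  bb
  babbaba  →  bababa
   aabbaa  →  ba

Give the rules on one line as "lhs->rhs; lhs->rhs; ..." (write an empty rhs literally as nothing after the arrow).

aa->b; abb->ab; baa->; bba->

  | abaa => a
  | bab
  | abbaaa => abaaa => aa => b
  | abbbbab => abbbab => abbab => abab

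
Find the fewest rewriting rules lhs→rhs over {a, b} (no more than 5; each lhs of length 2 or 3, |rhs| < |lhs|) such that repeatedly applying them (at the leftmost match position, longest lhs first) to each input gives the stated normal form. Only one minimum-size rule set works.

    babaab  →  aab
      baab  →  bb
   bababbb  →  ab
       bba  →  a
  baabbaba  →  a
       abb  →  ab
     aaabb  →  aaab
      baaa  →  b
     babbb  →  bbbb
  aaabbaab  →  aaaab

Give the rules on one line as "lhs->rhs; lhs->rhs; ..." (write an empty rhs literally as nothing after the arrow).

  | babaab => bbaab => aab
  | baab => bab => bb
  | bababbb => bbabbb => abbb => abb => ab
  | bba => a

aba->a; abb->ab; ba->b; bba->a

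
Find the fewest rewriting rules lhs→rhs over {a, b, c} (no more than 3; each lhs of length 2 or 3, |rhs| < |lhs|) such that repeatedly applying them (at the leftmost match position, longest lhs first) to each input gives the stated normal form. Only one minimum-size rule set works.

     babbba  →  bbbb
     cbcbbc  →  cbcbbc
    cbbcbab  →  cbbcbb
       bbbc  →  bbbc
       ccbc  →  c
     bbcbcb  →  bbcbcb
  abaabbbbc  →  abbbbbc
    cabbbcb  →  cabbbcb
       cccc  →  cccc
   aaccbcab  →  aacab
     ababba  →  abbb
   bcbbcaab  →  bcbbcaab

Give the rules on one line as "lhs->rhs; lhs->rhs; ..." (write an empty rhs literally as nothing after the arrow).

  | babbba => bbbba => bbbb
  | cbcbbc
  | cbbcbab => cbbcbb
  | bbbc

ba->b; ccb->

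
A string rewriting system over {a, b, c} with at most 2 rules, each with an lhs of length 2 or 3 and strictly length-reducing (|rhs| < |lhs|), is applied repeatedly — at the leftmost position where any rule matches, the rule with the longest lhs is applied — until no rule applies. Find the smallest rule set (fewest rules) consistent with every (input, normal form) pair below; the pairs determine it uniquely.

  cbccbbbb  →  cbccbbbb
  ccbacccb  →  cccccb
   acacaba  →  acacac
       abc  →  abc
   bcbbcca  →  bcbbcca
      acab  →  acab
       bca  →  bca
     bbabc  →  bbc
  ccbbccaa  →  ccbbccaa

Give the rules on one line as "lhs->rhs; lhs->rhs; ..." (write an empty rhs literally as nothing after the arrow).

  | cbccbbbb
  | ccbacccb => cccccb
  | acacaba => acacac
  | abc

aba->ac; ba->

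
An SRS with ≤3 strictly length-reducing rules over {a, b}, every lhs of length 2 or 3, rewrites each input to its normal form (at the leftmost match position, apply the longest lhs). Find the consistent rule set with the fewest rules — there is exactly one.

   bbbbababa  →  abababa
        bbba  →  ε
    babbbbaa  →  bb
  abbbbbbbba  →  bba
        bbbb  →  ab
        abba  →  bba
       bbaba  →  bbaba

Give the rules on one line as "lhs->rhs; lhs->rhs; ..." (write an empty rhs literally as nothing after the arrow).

aa->; abb->bb; bbb->a

  | bbbbababa => abababa
  | bbba => aa => ε
  | babbbbaa => bbbbbaa => abbaa => bbaa => bb
  | abbbbbbbba => bbbbbbbba => abbbbba => bbbbba => abba => bba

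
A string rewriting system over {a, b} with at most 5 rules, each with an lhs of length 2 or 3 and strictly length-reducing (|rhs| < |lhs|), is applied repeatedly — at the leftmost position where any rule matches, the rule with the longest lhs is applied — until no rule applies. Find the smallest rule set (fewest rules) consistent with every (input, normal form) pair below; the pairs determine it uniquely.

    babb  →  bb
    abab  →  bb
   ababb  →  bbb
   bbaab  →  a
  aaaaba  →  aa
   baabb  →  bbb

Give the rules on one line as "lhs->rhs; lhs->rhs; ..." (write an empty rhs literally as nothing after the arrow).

  | babb => bb
  | abab => bb
  | ababb => bbb
  | bbaab => aab => a

ab->; aba->b; baa->b; bba->a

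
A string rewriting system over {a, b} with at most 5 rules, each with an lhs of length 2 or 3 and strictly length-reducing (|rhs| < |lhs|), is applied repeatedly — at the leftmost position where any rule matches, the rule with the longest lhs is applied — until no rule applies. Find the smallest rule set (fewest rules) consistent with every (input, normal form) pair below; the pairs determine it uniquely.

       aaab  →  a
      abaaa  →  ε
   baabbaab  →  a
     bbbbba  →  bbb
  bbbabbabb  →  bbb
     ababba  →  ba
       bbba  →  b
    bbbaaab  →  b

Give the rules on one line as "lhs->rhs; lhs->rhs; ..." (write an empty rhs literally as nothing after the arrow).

  | aaab => ab => a
  | abaaa => aaaa => aa => ε
  | baabbaab => bbaab => ab => a
  | bbbbba => bbb

aa->; aab->; ab->a; bba->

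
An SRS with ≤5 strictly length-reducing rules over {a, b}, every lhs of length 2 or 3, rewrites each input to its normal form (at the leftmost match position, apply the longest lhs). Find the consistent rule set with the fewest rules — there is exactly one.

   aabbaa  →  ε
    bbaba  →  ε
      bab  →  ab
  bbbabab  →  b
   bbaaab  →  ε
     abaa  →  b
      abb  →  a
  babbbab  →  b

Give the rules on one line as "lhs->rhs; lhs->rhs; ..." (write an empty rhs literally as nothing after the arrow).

aa->; aaa->b; ba->a; bb->

  | aabbaa => bbaa => aa => ε
  | bbaba => aba => aa => ε
  | bab => ab
  | bbbabab => babab => abab => aab => b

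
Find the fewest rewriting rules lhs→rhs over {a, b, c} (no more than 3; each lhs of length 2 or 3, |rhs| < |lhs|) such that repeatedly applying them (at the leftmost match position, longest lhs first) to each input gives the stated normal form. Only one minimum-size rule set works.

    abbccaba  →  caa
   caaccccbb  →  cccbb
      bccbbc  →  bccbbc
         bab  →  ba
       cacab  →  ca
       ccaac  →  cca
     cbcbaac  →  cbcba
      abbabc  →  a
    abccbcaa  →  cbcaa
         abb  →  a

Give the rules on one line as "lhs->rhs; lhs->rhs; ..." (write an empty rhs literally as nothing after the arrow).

  | abbccaba => abccaba => accaba => caba => caa
  | caaccccbb => cacccbb => cccbb
  | bccbbc
  | bab => ba

ab->a; ac->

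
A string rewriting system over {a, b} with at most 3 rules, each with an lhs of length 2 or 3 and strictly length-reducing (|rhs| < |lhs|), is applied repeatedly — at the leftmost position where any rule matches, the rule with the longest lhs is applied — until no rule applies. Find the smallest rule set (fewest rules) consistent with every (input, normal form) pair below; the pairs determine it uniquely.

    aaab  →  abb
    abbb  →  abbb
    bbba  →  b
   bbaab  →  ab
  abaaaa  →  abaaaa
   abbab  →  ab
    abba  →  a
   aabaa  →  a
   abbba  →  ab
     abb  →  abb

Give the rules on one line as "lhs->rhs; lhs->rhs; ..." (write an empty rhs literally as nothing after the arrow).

aab->bb; bba->

  | aaab => abb
  | abbb
  | bbba => b
  | bbaab => ab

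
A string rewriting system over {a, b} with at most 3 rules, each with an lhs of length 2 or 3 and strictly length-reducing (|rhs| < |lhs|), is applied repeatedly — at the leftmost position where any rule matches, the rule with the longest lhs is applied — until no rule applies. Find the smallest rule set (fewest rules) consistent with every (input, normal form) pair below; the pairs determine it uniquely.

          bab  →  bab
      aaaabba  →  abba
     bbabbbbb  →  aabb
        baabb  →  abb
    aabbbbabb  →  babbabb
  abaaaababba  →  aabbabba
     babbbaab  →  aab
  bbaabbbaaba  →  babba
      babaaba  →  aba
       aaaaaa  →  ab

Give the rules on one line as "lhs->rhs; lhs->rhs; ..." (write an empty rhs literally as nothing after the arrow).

aaa->ba; baa->bb; bbb->ab

  | bab
  | aaaabba => baabba => bbbba => abba
  | bbabbbbb => bbaabbb => bbbbbb => abbbb => aabb
  | baabb => bbbb => abb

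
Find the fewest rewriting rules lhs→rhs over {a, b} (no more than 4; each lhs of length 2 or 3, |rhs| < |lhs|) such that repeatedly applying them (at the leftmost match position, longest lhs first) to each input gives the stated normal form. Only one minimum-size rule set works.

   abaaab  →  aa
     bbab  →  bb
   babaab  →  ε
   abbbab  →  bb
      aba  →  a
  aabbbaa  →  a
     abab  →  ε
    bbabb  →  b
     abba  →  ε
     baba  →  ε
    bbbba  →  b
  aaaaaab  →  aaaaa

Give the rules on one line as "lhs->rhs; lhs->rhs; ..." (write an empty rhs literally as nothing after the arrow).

ab->; ba->; bbb->b

  | abaaab => aaab => aa
  | bbab => bb
  | babaab => baab => ab => ε
  | abbbab => bbab => bb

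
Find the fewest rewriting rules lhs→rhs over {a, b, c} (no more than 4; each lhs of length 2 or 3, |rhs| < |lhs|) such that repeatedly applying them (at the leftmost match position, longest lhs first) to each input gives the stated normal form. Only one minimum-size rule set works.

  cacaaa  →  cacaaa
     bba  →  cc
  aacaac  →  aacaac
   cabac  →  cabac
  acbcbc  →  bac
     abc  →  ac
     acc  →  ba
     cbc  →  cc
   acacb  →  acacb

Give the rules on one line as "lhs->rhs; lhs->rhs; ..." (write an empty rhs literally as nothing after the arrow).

acc->ba; bba->cc; bc->c

  | cacaaa
  | bba => cc
  | aacaac
  | cabac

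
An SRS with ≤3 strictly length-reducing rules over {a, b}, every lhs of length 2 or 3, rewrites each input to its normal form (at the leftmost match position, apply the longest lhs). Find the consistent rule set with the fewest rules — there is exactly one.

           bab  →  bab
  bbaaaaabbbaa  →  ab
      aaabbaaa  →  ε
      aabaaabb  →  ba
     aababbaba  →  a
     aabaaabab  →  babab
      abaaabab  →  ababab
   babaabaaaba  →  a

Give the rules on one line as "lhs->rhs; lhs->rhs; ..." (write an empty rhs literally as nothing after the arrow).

aa->; bb->

  | bab
  | bbaaaaabbbaa => aaaaabbbaa => aaabbbaa => abbbaa => abaa => ab
  | aaabbaaa => abbaaa => aaaa => aa => ε
  | aabaaabb => baaabb => babb => ba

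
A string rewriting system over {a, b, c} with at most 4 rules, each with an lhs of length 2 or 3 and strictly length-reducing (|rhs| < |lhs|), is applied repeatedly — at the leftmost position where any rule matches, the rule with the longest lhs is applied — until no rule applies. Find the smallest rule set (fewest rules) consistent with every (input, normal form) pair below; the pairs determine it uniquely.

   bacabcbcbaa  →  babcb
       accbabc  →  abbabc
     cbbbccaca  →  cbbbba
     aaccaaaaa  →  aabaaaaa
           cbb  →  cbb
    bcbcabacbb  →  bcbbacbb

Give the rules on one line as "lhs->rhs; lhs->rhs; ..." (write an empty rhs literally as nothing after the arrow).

ca->; cba->c; cc->b

  | bacabcbcbaa => babcbcbaa => babcbca => babcb
  | accbabc => abbabc
  | cbbbccaca => cbbbbaca => cbbbba
  | aaccaaaaa => aabaaaaa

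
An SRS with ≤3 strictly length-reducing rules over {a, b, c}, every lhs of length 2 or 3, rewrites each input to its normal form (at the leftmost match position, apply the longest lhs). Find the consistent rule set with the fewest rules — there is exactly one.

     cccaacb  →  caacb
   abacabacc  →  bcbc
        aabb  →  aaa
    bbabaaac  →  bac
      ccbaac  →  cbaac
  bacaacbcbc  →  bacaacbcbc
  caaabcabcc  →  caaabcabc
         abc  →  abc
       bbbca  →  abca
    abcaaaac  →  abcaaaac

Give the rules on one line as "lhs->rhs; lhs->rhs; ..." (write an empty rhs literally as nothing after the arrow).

aba->b; bb->a; cc->c

  | cccaacb => ccaacb => caacb
  | abacabacc => bcabacc => bcbcc => bcbc
  | aabb => aaa
  | bbabaaac => aabaaac => abaac => bac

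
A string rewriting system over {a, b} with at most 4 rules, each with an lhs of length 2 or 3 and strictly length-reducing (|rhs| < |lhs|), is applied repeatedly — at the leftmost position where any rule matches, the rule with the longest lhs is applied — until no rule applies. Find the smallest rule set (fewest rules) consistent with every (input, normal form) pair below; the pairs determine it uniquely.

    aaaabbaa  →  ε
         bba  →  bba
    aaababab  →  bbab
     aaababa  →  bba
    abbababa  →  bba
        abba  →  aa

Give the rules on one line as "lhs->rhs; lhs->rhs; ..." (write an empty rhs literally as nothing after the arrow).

aaa->; aba->ba; abb->a

  | aaaabbaa => abbaa => aaa => ε
  | bba
  | aaababab => babab => bbab
  | aaababa => baba => bba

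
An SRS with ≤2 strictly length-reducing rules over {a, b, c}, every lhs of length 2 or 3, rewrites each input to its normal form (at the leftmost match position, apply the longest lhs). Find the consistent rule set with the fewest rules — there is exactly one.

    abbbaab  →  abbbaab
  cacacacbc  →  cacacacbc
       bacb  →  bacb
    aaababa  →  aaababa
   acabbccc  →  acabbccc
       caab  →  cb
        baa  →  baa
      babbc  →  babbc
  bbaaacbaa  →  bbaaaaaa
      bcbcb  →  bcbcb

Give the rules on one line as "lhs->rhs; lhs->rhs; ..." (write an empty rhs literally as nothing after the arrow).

caa->c; cba->aa

  | abbbaab
  | cacacacbc
  | bacb
  | aaababa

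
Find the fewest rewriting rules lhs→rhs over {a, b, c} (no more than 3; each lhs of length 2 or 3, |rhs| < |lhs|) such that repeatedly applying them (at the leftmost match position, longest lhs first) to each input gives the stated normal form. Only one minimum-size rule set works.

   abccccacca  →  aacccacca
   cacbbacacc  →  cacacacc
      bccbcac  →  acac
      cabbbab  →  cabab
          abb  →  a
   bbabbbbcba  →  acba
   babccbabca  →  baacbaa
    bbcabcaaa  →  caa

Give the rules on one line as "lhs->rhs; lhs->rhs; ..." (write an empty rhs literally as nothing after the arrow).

bb->; bc->a; bca->bc

  | abccccacca => aacccacca
  | cacbbacacc => cacacacc
  | bccbcac => acbcac => acbcc => acac
  | cabbbab => cabab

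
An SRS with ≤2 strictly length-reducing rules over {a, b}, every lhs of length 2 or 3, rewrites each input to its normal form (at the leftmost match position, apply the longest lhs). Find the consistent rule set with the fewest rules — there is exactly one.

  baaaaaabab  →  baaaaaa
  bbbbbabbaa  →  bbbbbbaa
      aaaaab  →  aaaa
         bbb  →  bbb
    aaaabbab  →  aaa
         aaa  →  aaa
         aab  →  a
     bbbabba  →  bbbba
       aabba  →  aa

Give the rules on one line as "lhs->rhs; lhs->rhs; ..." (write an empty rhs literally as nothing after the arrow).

ab->; aba->aa

  | baaaaaabab => baaaaaaab => baaaaaa
  | bbbbbabbaa => bbbbbbaa
  | aaaaab => aaaa
  | bbb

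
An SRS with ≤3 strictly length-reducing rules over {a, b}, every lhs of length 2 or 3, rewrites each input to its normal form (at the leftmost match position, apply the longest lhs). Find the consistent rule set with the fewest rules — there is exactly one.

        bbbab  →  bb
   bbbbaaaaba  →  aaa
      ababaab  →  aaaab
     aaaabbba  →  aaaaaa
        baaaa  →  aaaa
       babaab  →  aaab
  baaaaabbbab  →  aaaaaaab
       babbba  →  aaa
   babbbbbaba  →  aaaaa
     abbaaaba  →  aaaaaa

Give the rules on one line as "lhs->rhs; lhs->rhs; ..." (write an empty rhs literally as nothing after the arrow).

  | bbbab => bb
  | bbbbaaaaba => bbaaaba => aaba => aaa
  | ababaab => aabaab => aaaab
  | aaaabbba => aaaaaba => aaaaaa

abb->aa; ba->a; bba->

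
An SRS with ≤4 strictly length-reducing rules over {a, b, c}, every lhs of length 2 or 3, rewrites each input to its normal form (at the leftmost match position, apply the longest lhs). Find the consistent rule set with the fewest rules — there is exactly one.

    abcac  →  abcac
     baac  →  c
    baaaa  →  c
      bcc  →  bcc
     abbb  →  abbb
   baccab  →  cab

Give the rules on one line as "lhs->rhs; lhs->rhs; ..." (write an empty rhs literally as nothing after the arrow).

aa->c; baa->; bac->

  | abcac
  | baac => c
  | baaaa => aa => c
  | bcc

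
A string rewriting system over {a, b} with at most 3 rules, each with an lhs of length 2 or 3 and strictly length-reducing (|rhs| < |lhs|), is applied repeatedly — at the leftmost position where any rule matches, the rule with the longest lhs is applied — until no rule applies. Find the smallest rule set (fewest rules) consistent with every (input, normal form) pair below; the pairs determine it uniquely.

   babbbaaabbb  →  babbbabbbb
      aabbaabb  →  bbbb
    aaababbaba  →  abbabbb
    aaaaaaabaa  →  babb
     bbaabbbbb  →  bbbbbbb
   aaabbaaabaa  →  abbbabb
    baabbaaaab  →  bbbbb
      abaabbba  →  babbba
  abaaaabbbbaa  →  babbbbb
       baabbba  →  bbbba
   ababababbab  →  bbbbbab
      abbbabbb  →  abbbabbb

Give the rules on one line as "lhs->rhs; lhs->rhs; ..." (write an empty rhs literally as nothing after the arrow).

  | babbbaaabbb => babbbabbbb
  | aabbaabb => bbaabb => bbbb
  | aaababbaba => abbabbaba => abbabbb
  | aaaaaaabaa => abaaaabaa => baaabaa => babbaa => babb

aa->; aaa->ab; aba->b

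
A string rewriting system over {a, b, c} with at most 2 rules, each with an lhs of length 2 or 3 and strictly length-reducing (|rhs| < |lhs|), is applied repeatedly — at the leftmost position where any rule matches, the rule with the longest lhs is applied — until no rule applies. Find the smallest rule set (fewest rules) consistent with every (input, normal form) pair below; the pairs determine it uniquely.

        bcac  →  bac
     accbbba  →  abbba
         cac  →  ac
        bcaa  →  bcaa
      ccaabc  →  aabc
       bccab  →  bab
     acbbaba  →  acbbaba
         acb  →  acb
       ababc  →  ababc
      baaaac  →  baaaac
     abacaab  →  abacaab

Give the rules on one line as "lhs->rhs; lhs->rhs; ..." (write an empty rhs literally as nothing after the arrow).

cac->ac; cc->

  | bcac => bac
  | accbbba => abbba
  | cac => ac
  | bcaa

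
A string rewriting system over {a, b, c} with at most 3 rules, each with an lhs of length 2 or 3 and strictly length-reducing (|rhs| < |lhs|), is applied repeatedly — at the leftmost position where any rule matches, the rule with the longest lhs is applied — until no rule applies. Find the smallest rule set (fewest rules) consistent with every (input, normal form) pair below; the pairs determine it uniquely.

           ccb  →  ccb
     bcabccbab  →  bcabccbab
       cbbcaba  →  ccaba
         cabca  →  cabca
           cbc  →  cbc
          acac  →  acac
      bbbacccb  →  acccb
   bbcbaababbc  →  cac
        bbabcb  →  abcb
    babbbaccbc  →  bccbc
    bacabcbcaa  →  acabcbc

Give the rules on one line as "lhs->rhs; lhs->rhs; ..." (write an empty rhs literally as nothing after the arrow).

aa->; bac->ac; bb->

  | ccb
  | bcabccbab
  | cbbcaba => ccaba
  | cabca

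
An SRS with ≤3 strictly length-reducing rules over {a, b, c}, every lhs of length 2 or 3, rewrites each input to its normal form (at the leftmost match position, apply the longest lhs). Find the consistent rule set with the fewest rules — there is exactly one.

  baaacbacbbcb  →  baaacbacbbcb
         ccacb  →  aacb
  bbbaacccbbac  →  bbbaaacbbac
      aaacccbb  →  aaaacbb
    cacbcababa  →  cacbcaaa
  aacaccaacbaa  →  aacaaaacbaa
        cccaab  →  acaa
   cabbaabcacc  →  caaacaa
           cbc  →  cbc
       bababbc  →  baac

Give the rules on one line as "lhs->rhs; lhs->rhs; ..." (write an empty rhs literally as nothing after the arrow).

ab->a; cc->a

  | baaacbacbbcb
  | ccacb => aacb
  | bbbaacccbbac => bbbaaacbbac
  | aaacccbb => aaaacbb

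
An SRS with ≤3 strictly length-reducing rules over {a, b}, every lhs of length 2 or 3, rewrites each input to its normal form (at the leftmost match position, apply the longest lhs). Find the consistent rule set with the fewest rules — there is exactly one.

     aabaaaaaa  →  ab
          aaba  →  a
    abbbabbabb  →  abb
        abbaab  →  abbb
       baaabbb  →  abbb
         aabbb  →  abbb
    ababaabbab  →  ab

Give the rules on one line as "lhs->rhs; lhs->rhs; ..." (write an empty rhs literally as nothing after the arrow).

aa->a; ba->a; baa->b

  | aabaaaaaa => abaaaaaa => abaaaa => abaa => ab
  | aaba => aba => aa => a
  | abbbabbabb => abbabbabb => ababbabb => aabbabb => abbabb => ababb => aabb => abb
  | abbaab => abbb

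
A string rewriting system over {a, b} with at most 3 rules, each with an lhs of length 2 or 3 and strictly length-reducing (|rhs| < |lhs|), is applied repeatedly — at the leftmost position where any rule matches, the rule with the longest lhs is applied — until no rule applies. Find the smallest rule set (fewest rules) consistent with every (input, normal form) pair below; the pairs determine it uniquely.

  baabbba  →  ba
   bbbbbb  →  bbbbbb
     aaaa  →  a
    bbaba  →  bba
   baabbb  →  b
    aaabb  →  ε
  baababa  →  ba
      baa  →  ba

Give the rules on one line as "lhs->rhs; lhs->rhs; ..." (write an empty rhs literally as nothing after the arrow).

  | baabbba => babbba => babba => baba => ba
  | bbbbbb
  | aaaa => aaa => aa => a
  | bbaba => bba

aa->a; ab->; abb->ab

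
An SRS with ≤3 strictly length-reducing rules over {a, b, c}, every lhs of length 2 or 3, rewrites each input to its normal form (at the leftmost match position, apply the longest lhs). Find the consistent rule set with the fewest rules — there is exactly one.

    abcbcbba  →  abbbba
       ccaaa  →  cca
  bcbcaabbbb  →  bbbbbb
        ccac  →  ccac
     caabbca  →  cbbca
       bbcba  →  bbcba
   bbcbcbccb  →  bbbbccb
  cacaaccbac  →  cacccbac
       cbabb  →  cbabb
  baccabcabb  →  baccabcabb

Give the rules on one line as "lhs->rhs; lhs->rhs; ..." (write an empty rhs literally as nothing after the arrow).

  | abcbcbba => abbbba
  | ccaaa => cca
  | bcbcaabbbb => bbaabbbb => bbbbbb
  | ccac

aa->; cbc->b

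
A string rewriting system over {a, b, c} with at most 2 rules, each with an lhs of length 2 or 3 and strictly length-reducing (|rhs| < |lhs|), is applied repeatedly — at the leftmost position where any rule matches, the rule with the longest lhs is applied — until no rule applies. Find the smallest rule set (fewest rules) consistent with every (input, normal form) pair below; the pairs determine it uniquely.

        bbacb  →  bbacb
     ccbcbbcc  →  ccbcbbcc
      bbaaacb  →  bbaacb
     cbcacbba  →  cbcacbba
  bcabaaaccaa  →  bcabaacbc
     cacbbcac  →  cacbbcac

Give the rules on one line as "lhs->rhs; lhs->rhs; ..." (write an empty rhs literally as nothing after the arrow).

  | bbacb
  | ccbcbbcc
  | bbaaacb => bbaacb
  | cbcacbba

aaa->aa; caa->bc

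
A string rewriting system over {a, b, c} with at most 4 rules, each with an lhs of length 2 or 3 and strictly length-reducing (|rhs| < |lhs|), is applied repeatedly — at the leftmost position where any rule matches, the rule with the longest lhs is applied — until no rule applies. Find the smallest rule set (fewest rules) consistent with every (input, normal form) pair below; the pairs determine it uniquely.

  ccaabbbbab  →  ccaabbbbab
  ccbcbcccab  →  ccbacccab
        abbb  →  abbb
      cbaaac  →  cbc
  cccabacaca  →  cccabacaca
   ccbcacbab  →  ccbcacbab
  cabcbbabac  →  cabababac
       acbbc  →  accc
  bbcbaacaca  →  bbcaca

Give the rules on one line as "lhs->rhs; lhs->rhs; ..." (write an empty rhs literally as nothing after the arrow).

aaa->; bcb->ba; cbb->cc

  | ccaabbbbab
  | ccbcbcccab => ccbacccab
  | abbb
  | cbaaac => cbc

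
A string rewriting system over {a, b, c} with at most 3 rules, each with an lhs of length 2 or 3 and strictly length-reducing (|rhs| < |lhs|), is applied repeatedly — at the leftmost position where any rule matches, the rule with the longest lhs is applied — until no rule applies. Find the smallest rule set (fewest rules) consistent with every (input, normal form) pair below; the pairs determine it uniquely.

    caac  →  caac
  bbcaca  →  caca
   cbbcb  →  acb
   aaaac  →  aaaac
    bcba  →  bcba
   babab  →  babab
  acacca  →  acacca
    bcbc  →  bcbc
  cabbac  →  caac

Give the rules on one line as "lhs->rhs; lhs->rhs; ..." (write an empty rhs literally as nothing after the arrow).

bb->; cbb->a

  | caac
  | bbcaca => caca
  | cbbcb => acb
  | aaaac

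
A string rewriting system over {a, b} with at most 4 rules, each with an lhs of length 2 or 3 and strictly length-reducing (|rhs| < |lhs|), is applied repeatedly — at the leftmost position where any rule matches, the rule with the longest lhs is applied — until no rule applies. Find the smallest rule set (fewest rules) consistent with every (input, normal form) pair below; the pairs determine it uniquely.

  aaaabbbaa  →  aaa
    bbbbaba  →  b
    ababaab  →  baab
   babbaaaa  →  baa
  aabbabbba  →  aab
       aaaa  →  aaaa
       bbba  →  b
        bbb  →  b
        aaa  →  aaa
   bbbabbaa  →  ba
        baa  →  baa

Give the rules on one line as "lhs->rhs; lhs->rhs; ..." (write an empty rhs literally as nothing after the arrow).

aba->; bb->b; bba->b

  | aaaabbbaa => aaaabbaa => aaaaba => aaa
  | bbbbaba => bbbaba => bbaba => bba => b
  | ababaab => baab
  | babbaaaa => babaaa => baa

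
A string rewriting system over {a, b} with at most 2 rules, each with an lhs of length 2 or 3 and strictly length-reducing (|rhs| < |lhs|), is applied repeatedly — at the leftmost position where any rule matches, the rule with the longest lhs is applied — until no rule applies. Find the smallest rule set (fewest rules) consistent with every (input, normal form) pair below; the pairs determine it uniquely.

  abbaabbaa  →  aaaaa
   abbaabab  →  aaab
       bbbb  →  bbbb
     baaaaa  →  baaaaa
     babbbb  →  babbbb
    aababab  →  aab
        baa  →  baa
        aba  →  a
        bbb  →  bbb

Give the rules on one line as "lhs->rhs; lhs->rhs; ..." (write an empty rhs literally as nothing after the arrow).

  | abbaabbaa => aaabbaa => aaaaa
  | abbaabab => aaabab => aaab
  | bbbb
  | baaaaa

aba->a; bba->a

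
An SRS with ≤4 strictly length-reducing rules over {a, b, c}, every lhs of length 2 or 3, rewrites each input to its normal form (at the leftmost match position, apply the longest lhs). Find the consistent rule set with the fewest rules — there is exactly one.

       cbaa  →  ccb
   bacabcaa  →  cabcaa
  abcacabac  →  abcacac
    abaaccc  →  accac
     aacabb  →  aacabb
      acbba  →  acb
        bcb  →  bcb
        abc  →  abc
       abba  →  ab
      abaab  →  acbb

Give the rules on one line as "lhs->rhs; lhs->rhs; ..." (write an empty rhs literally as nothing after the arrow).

ba->; baa->cb; bcc->ca

  | cbaa => ccb
  | bacabcaa => cabcaa
  | abcacabac => abcacac
  | abaaccc => acbccc => accac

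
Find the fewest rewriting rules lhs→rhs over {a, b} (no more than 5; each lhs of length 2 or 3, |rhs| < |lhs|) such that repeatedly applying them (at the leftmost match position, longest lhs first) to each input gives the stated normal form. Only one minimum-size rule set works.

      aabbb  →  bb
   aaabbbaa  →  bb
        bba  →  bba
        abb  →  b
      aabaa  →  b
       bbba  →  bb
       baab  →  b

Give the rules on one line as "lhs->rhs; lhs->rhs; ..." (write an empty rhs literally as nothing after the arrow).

  | aabbb => bb
  | aaabbbaa => babbbaa => baabaa => baa => bb
  | bba
  | abb => aa => b

aa->b; aab->; abb->aa; bbb->ba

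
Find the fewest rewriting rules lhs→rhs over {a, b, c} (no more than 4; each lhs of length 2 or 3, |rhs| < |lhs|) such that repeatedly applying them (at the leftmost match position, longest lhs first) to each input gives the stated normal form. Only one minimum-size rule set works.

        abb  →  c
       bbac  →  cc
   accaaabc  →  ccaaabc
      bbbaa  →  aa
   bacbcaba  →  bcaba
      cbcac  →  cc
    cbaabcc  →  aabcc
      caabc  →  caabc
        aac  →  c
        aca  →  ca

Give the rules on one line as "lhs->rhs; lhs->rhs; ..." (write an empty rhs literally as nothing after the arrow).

ac->c; bb->c; cb->

  | abb => ac => c
  | bbac => cac => cc
  | accaaabc => ccaaabc
  | bbbaa => cbaa => aa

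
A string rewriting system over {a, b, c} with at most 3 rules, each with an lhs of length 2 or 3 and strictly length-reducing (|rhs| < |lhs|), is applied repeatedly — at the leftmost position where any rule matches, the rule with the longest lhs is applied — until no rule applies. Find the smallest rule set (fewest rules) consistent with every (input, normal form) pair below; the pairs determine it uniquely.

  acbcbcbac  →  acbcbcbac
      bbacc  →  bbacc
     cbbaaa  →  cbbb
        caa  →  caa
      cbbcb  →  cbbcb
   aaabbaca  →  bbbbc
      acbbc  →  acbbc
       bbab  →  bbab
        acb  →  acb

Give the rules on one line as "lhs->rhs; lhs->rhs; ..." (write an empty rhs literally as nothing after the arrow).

aaa->b; aca->bc

  | acbcbcbac
  | bbacc
  | cbbaaa => cbbb
  | caa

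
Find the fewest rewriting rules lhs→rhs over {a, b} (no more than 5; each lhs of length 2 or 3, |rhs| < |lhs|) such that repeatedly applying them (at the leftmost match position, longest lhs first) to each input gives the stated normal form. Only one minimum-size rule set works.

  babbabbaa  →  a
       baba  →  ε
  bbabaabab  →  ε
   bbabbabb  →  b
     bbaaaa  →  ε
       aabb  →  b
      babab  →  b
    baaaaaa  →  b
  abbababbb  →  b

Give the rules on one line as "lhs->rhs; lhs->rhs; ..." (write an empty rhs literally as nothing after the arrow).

aa->b; ab->; ba->; bb->b

  | babbabbaa => bbabbaa => babbaa => bbaa => baa => a
  | baba => ba => ε
  | bbabaabab => babaabab => baabab => abab => ab => ε
  | bbabbabb => babbabb => bbabb => babb => bb => b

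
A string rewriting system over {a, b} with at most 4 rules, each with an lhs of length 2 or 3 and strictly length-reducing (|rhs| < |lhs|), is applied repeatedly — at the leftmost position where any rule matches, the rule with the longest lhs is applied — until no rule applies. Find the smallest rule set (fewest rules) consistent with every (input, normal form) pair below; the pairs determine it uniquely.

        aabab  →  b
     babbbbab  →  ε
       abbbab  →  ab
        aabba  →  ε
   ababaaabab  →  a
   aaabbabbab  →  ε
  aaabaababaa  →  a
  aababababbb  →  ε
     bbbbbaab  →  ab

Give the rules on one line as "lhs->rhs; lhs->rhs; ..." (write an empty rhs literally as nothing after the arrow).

  | aabab => bbab => b
  | babbbbab => bbbab => aaab => bab => ε
  | abbbab => aaaab => baab => ab
  | aabba => bbba => aaa => ba => ε

aa->b; ba->; bab->; bbb->aa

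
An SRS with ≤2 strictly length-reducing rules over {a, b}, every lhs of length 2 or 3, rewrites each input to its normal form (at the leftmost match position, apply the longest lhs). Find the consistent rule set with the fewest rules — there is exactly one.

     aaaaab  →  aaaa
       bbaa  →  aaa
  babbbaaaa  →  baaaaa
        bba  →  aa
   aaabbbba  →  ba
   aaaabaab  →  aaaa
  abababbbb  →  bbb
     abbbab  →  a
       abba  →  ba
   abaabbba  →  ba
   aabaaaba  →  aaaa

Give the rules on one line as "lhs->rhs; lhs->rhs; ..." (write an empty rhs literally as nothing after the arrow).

ab->; bba->aa

  | aaaaab => aaaa
  | bbaa => aaa
  | babbbaaaa => bbbaaaa => baaaaa
  | bba => aa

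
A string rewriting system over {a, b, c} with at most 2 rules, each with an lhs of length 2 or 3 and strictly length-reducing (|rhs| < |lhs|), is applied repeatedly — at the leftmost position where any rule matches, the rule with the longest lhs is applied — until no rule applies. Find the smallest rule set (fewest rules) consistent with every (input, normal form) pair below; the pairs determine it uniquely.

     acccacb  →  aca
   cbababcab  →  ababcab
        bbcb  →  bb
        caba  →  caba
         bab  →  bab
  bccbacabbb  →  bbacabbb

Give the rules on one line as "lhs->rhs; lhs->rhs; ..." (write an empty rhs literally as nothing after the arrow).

cb->; cc->

  | acccacb => acacb => aca
  | cbababcab => ababcab
  | bbcb => bb
  | caba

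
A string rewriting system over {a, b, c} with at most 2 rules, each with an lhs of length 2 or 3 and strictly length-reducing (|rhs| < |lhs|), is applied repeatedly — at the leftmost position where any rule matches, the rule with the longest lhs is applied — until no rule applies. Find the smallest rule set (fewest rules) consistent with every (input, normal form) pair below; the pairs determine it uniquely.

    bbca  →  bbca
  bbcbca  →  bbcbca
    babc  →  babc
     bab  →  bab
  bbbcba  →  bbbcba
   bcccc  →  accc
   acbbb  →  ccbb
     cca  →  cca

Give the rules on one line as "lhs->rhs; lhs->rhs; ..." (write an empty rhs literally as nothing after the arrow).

acb->cc; bcc->ac

  | bbca
  | bbcbca
  | babc
  | bab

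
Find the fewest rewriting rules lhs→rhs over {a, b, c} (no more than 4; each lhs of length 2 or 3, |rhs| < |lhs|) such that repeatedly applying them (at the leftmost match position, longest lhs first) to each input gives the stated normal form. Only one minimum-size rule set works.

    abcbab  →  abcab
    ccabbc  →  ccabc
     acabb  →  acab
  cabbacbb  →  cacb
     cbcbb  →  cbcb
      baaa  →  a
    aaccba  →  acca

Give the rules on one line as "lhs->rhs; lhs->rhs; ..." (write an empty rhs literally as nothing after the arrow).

aa->a; ba->a; bb->b

  | abcbab => abcab
  | ccabbc => ccabc
  | acabb => acab
  | cabbacbb => cabacbb => caacbb => cacbb => cacb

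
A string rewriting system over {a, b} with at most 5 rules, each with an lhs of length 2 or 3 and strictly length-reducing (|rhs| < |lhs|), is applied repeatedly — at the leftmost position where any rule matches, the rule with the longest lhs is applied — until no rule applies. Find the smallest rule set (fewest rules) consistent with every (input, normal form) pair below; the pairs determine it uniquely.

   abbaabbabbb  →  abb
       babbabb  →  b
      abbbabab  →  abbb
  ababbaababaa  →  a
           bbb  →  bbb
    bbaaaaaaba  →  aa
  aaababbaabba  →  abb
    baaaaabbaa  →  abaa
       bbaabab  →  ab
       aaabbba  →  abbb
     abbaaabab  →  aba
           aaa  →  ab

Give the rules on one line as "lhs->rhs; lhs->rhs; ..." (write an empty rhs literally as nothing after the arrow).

aaa->ab; aab->a; bab->; bba->b

  | abbaabbabbb => ababbabbb => ababbb => abb
  | babbabb => babb => b
  | abbbabab => abbbab => abbb
  | ababbaababaa => abaababaa => abaabaa => abaaa => abab => a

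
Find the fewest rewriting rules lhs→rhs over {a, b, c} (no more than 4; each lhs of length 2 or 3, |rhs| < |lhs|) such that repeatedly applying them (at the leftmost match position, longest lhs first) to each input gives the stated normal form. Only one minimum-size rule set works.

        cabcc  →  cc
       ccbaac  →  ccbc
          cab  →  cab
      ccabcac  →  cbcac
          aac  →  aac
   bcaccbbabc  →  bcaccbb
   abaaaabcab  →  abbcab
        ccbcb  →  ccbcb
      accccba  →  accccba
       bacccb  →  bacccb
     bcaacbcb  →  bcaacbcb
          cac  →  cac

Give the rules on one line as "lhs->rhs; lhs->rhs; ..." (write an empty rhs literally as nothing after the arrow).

  | cabcc => cc
  | ccbaac => ccbc
  | cab
  | ccabcac => cbcac

abc->; baa->b; cca->c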